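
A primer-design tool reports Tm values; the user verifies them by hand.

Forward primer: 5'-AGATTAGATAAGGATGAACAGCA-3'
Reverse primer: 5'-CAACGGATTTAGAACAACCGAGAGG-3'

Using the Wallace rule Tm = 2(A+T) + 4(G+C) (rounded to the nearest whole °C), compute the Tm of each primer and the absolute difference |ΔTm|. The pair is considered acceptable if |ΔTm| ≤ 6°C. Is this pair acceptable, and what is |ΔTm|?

|ΔTm| = 12°C; the pair is not acceptable.

Forward: A=11 T=4 G=6 C=2 → Tm = 2·15 + 4·8 = 62°C.
Reverse: A=10 T=3 G=7 C=5 → Tm = 2·13 + 4·12 = 74°C.
|ΔTm| = |62 − 74| = 12°C, > 6°C.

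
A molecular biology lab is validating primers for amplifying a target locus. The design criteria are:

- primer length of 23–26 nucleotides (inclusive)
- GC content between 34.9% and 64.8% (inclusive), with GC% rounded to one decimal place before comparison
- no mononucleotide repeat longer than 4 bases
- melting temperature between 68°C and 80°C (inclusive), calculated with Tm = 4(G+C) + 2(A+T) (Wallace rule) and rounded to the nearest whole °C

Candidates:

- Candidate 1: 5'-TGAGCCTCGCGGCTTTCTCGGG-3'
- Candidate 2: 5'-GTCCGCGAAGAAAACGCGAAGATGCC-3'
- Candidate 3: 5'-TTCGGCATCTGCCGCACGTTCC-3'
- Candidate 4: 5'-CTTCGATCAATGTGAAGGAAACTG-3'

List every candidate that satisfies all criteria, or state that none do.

Candidate 1 (22 nt, A=1 T=6 G=8 C=7): length 22, outside 23–26 ✗; GC 15/22 = 68.2%, outside 34.9–64.8% ✗; longest run = 3 ✓; Tm = 2·7 + 4·15 = 74°C ✓ — fails.
Candidate 2 (26 nt, A=9 T=2 G=8 C=7): length 26 ✓; GC 15/26 = 57.7% ✓; longest run = 4 ✓; Tm = 2·11 + 4·15 = 82°C, outside 68–80°C ✗ — fails.
Candidate 3 (22 nt, A=2 T=6 G=5 C=9): length 22, outside 23–26 ✗; GC 14/22 = 63.6% ✓; longest run = 2 ✓; Tm = 2·8 + 4·14 = 72°C ✓ — fails.
Candidate 4 (24 nt, A=8 T=6 G=6 C=4): length 24 ✓; GC 10/24 = 41.7% ✓; longest run = 3 ✓; Tm = 2·14 + 4·10 = 68°C ✓ — passes.

Candidate 4 only.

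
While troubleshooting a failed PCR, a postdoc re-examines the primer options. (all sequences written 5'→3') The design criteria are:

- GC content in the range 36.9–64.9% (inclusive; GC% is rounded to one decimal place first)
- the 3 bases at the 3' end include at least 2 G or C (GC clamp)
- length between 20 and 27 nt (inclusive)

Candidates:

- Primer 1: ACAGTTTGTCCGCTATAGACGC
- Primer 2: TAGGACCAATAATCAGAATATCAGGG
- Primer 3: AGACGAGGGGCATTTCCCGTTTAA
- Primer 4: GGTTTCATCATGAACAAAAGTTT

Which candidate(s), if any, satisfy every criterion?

Primer 1 and Primer 2.

Primer 1 (22 nt, A=5 T=6 G=5 C=6): GC 11/22 = 50.0% ✓; 3' end CGC has 3 G/C ✓; length 22 ✓ — passes.
Primer 2 (26 nt, A=11 T=5 G=6 C=4): GC 10/26 = 38.5% ✓; 3' end GGG has 3 G/C ✓; length 26 ✓ — passes.
Primer 3 (24 nt, A=6 T=6 G=7 C=5): GC 12/24 = 50.0% ✓; 3' end TAA has 0 G/C, need ≥2 ✗; length 24 ✓ — fails.
Primer 4 (23 nt, A=8 T=8 G=4 C=3): GC 7/23 = 30.4%, outside 36.9–64.9% ✗; 3' end TTT has 0 G/C, need ≥2 ✗; length 23 ✓ — fails.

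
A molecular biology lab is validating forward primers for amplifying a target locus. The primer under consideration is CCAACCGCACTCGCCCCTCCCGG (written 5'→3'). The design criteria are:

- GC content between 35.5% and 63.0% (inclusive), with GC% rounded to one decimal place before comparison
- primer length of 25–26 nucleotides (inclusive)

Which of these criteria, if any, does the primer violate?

Base counts: A=3, T=2, G=4, C=14 (length 23).
GC content: GC 18/23 = 78.3%, outside 35.5–63.0% ✗
length: length 23, outside 25–26 ✗

Fails: GC content, length.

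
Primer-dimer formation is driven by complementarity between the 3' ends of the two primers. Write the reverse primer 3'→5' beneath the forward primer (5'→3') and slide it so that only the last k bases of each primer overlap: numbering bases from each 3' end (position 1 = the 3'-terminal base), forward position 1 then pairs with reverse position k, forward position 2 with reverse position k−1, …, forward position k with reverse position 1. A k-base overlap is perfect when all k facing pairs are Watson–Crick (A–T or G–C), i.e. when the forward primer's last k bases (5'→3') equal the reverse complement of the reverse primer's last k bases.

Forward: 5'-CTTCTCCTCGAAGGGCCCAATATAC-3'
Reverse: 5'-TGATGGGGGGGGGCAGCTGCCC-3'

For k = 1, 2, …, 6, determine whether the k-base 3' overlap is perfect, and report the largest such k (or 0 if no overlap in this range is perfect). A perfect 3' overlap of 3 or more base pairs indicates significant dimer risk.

Longest perfect overlap: 0 complementary base pairs; below the dimer-risk threshold (threshold 3).

Last 6 bases (5'→3') — forward …ATATAC, reverse …CTGCCC.
Reverse complement of the reverse primer's last 6 bases: GGGCAG; its first k bases are the reverse complement of the reverse primer's last k bases, so a perfect k-base overlap needs the forward primer's last k bases to equal them.
Comparing (forward last k vs required): k=1: C vs G ✗; k=2: AC vs GG ✗; k=3: TAC vs GGG ✗; k=4: ATAC vs GGGC ✗; k=5: TATAC vs GGGCA ✗; k=6: ATATAC vs GGGCAG ✗.
No overlap length from 1 to 6 is perfect, so the longest perfect 3' overlap is 0.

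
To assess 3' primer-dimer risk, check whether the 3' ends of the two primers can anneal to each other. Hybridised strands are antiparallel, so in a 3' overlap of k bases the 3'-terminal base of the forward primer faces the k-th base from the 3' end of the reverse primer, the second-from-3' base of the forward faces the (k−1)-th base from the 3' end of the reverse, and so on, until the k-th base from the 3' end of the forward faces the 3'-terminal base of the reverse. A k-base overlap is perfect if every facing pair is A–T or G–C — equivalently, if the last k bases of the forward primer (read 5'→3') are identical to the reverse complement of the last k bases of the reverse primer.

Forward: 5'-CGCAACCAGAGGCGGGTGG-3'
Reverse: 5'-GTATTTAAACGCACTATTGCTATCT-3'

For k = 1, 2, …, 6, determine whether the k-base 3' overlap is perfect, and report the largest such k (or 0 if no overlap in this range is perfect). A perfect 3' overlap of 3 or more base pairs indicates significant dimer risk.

Last 6 bases (5'→3') — forward …GGGTGG, reverse …CTATCT.
Reverse complement of the reverse primer's last 6 bases: AGATAG; its first k bases are the reverse complement of the reverse primer's last k bases, so a perfect k-base overlap needs the forward primer's last k bases to equal them.
Comparing (forward last k vs required): k=1: G vs A ✗; k=2: GG vs AG ✗; k=3: TGG vs AGA ✗; k=4: GTGG vs AGAT ✗; k=5: GGTGG vs AGATA ✗; k=6: GGGTGG vs AGATAG ✗.
No overlap length from 1 to 6 is perfect, so the longest perfect 3' overlap is 0.

Longest perfect overlap: 0 complementary base pairs; below the dimer-risk threshold (threshold 3).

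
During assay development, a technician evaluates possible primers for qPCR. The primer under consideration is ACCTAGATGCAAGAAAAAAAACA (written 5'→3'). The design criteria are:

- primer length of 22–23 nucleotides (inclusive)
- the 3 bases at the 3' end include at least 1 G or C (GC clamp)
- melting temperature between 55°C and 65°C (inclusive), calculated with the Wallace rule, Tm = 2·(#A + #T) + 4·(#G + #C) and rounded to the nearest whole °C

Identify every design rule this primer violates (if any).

Base counts: A=14, T=2, G=3, C=4 (length 23).
length: length 23 ✓
GC clamp: 3' end ACA has 1 G/C ✓
Tm: Tm = 2·16 + 4·7 = 60°C ✓

Meets all criteria.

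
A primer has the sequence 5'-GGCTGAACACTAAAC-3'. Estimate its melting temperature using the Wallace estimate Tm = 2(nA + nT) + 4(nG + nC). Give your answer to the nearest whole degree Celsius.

44°C

Base counts: A=6, T=2, G=3, C=4 (length 15).
Tm = 2·(6+2) + 4·(3+4) = 2·8 + 4·7 = 16 + 28 = 44°C.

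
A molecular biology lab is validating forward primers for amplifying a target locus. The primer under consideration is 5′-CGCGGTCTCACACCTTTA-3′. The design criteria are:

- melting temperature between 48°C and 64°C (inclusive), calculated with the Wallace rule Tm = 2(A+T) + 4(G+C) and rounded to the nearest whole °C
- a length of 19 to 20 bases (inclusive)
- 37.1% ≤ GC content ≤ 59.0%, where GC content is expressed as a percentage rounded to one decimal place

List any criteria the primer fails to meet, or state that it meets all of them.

Base counts: A=3, T=5, G=3, C=7 (length 18).
Tm: Tm = 2·8 + 4·10 = 56°C ✓
length: length 18, outside 19–20 ✗
GC content: GC 10/18 = 55.6% ✓

Fails: length.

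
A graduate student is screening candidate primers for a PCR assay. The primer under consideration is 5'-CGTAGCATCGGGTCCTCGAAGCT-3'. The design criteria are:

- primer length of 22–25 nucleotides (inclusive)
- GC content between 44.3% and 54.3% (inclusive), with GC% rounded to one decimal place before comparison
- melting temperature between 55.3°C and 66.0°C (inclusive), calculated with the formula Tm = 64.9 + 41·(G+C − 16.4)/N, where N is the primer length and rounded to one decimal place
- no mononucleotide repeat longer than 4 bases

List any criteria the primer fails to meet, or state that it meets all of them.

Base counts: A=4, T=5, G=7, C=7 (length 23).
length: length 23 ✓
GC content: GC 14/23 = 60.9%, outside 44.3–54.3% ✗
Tm: Tm = 64.9 + 41·(14 − 16.4)/23 = 60.6°C ✓
homopolymer run: longest run = 3 ✓

Fails: GC content.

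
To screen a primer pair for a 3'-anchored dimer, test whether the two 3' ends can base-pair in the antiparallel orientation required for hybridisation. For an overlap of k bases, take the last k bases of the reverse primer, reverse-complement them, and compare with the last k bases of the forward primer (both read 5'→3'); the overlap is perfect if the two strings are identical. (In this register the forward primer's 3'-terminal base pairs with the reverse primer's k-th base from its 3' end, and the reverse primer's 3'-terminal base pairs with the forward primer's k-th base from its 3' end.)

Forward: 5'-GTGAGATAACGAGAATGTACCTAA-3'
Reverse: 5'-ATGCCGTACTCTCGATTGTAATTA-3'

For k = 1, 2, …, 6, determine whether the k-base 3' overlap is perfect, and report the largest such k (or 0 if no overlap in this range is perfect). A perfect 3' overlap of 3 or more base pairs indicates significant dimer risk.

Last 6 bases (5'→3') — forward …ACCTAA, reverse …TAATTA.
Reverse complement of the reverse primer's last 6 bases: TAATTA; its first k bases are the reverse complement of the reverse primer's last k bases, so a perfect k-base overlap needs the forward primer's last k bases to equal them.
Comparing (forward last k vs required): k=1: A vs T ✗; k=2: AA vs TA ✗; k=3: TAA vs TAA ✓; k=4: CTAA vs TAAT ✗; k=5: CCTAA vs TAATT ✗; k=6: ACCTAA vs TAATTA ✗.
Only k = 3 is perfect, so the longest perfect 3' overlap is 3.

Longest perfect overlap: 3 complementary base pairs; significant dimer risk (threshold 3).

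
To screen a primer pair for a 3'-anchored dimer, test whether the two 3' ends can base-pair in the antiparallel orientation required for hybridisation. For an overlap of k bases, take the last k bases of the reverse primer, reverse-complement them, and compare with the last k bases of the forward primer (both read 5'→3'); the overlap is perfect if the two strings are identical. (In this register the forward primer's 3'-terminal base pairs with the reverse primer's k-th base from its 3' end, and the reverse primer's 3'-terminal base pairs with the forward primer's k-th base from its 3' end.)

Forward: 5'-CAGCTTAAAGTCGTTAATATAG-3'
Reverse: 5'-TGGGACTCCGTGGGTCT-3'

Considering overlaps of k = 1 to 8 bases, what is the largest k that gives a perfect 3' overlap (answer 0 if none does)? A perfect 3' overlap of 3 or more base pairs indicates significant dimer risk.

Longest perfect overlap: 2 complementary base pairs; below the dimer-risk threshold (threshold 3).

Last 8 bases (5'→3') — forward …TAATATAG, reverse …GTGGGTCT.
Reverse complement of the reverse primer's last 8 bases: AGACCCAC; its first k bases are the reverse complement of the reverse primer's last k bases, so a perfect k-base overlap needs the forward primer's last k bases to equal them.
Comparing (forward last k vs required): k=1: G vs A ✗; k=2: AG vs AG ✓; k=3: TAG vs AGA ✗; k=4: ATAG vs AGAC ✗; k=5: TATAG vs AGACC ✗; k=6: ATATAG vs AGACCC ✗; k=7: AATATAG vs AGACCCA ✗; k=8: TAATATAG vs AGACCCAC ✗.
Only k = 2 is perfect, so the longest perfect 3' overlap is 2.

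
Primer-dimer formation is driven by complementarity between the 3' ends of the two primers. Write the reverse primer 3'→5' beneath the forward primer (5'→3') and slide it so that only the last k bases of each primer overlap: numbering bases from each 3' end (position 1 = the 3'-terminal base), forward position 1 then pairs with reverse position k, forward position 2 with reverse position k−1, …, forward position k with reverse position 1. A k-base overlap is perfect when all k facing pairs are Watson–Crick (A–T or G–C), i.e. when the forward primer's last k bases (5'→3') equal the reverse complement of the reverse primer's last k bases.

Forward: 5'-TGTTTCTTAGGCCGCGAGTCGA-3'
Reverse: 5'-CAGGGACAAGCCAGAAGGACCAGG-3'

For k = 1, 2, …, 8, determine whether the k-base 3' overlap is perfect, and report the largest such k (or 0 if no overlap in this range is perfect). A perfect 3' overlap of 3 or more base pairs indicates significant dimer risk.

Last 8 bases (5'→3') — forward …CGAGTCGA, reverse …GGACCAGG.
Reverse complement of the reverse primer's last 8 bases: CCTGGTCC; its first k bases are the reverse complement of the reverse primer's last k bases, so a perfect k-base overlap needs the forward primer's last k bases to equal them.
Comparing (forward last k vs required): k=1: A vs C ✗; k=2: GA vs CC ✗; k=3: CGA vs CCT ✗; k=4: TCGA vs CCTG ✗; k=5: GTCGA vs CCTGG ✗; k=6: AGTCGA vs CCTGGT ✗; k=7: GAGTCGA vs CCTGGTC ✗; k=8: CGAGTCGA vs CCTGGTCC ✗.
No overlap length from 1 to 8 is perfect, so the longest perfect 3' overlap is 0.

Longest perfect overlap: 0 complementary base pairs; below the dimer-risk threshold (threshold 3).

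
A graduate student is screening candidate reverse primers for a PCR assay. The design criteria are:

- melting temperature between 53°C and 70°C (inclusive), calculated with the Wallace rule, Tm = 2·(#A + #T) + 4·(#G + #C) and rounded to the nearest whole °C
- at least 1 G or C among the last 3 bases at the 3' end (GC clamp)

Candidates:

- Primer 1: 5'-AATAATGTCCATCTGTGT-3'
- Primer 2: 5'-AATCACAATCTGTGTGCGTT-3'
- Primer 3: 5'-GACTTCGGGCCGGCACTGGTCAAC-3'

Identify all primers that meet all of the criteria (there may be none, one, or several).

Primer 1 (18 nt, A=5 T=7 G=3 C=3): Tm = 2·12 + 4·6 = 48°C, outside 53–70°C ✗; 3' end TGT has 1 G/C ✓ — fails.
Primer 2 (20 nt, A=5 T=7 G=4 C=4): Tm = 2·12 + 4·8 = 56°C ✓; 3' end GTT has 1 G/C ✓ — passes.
Primer 3 (24 nt, A=4 T=4 G=8 C=8): Tm = 2·8 + 4·16 = 80°C, outside 53–70°C ✗; 3' end AAC has 1 G/C ✓ — fails.

Primer 2 only.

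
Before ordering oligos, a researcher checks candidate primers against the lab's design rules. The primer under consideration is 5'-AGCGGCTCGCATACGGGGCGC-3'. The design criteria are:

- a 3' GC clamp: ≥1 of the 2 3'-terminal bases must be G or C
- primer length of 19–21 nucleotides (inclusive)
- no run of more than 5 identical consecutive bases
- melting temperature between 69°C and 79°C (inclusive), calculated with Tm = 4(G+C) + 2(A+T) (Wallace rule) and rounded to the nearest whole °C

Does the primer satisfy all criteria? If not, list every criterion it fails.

Meets all criteria.

Base counts: A=3, T=2, G=9, C=7 (length 21).
GC clamp: 3' end GC has 2 G/C ✓
length: length 21 ✓
homopolymer run: longest run = 4 ✓
Tm: Tm = 2·5 + 4·16 = 74°C ✓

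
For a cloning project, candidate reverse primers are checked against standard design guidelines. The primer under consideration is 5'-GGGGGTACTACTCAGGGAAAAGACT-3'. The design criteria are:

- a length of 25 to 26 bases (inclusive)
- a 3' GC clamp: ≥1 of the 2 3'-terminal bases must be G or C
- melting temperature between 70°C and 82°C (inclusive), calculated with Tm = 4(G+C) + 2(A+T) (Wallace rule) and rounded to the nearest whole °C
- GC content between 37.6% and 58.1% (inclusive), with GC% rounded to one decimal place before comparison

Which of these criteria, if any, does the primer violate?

Base counts: A=8, T=4, G=9, C=4 (length 25).
length: length 25 ✓
GC clamp: 3' end CT has 1 G/C ✓
Tm: Tm = 2·12 + 4·13 = 76°C ✓
GC content: GC 13/25 = 52.0% ✓

Meets all criteria.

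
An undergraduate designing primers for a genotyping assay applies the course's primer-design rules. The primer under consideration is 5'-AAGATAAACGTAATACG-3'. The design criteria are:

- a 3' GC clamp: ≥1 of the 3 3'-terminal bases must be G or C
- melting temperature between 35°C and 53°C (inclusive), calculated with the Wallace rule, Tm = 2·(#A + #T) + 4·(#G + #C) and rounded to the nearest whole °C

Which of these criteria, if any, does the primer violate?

Meets all criteria.

Base counts: A=9, T=3, G=3, C=2 (length 17).
GC clamp: 3' end ACG has 2 G/C ✓
Tm: Tm = 2·12 + 4·5 = 44°C ✓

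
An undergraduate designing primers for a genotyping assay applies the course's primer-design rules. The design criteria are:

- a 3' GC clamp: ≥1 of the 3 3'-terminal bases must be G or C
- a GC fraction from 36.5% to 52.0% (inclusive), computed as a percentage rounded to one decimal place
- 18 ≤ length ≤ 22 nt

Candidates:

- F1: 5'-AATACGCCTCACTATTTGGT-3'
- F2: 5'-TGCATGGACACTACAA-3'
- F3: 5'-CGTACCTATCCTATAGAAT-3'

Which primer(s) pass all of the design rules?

F1 only.

F1 (20 nt, A=5 T=7 G=3 C=5): 3' end GGT has 2 G/C ✓; GC 8/20 = 40.0% ✓; length 20 ✓ — passes.
F2 (16 nt, A=6 T=3 G=3 C=4): 3' end CAA has 1 G/C ✓; GC 7/16 = 43.8% ✓; length 16, outside 18–22 ✗ — fails.
F3 (19 nt, A=6 T=6 G=2 C=5): 3' end AAT has 0 G/C, need ≥1 ✗; GC 7/19 = 36.8% ✓; length 19 ✓ — fails.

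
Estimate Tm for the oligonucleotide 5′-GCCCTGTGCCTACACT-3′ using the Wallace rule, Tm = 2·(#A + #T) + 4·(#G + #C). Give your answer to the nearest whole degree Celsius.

Base counts: A=2, T=4, G=3, C=7 (length 16).
Tm = 2·(2+4) + 4·(3+7) = 2·6 + 4·10 = 12 + 40 = 52°C.

52°C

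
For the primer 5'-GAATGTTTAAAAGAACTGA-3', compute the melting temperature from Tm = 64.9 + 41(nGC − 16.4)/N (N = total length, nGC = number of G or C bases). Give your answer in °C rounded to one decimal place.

40.3°C

Base counts: A=9, T=5, G=4, C=1; G+C = 5, N = 19.
Tm = 64.9 + 41·(5 − 16.4)/19 = 64.9 + -467.40/19 = 40.3°C.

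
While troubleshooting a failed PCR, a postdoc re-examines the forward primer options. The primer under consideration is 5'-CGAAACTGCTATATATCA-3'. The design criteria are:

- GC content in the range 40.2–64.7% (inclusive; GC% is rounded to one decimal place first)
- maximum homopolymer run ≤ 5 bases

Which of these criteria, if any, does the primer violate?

Base counts: A=7, T=5, G=2, C=4 (length 18).
GC content: GC 6/18 = 33.3%, outside 40.2–64.7% ✗
homopolymer run: longest run = 3 ✓

Fails: GC content.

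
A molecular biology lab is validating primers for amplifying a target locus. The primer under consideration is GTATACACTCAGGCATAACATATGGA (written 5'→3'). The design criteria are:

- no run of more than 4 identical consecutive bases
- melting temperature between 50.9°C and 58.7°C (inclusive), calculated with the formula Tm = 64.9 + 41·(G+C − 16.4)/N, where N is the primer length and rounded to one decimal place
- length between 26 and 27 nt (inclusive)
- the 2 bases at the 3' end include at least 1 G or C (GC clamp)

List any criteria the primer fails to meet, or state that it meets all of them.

Meets all criteria.

Base counts: A=10, T=6, G=5, C=5 (length 26).
homopolymer run: longest run = 2 ✓
Tm: Tm = 64.9 + 41·(10 − 16.4)/26 = 54.8°C ✓
length: length 26 ✓
GC clamp: 3' end GA has 1 G/C ✓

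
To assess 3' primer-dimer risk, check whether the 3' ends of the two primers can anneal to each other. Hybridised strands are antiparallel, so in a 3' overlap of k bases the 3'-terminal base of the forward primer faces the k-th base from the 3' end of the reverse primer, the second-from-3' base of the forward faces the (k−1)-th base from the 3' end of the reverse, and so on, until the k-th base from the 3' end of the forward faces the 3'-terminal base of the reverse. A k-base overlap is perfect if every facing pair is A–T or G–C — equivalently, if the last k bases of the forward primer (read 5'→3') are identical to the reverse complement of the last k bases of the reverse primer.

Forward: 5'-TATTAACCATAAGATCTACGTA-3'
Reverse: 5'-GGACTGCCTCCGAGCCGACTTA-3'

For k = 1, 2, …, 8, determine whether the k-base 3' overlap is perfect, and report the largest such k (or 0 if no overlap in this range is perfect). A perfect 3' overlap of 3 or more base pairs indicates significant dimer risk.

Longest perfect overlap: 2 complementary base pairs; below the dimer-risk threshold (threshold 3).

Last 8 bases (5'→3') — forward …TCTACGTA, reverse …CCGACTTA.
Reverse complement of the reverse primer's last 8 bases: TAAGTCGG; its first k bases are the reverse complement of the reverse primer's last k bases, so a perfect k-base overlap needs the forward primer's last k bases to equal them.
Comparing (forward last k vs required): k=1: A vs T ✗; k=2: TA vs TA ✓; k=3: GTA vs TAA ✗; k=4: CGTA vs TAAG ✗; k=5: ACGTA vs TAAGT ✗; k=6: TACGTA vs TAAGTC ✗; k=7: CTACGTA vs TAAGTCG ✗; k=8: TCTACGTA vs TAAGTCGG ✗.
Only k = 2 is perfect, so the longest perfect 3' overlap is 2.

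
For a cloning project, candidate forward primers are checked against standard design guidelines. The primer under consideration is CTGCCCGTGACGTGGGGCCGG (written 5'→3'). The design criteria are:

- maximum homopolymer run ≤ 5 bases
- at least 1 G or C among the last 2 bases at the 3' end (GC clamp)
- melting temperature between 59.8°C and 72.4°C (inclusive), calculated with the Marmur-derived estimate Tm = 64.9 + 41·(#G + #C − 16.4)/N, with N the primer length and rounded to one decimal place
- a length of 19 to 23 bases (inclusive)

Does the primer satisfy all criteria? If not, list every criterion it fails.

Meets all criteria.

Base counts: A=1, T=3, G=10, C=7 (length 21).
homopolymer run: longest run = 4 ✓
GC clamp: 3' end GG has 2 G/C ✓
Tm: Tm = 64.9 + 41·(17 − 16.4)/21 = 66.1°C ✓
length: length 21 ✓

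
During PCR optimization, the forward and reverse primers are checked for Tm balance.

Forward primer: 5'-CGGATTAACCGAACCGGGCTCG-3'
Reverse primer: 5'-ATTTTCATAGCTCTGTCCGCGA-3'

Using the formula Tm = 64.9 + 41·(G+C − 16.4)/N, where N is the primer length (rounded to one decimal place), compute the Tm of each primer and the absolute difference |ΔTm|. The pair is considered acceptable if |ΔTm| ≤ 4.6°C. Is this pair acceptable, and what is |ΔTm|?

Forward: G+C = 14, N = 22 → Tm = 64.9 + 41·(14 − 16.4)/22 = 60.4°C.
Reverse: G+C = 10, N = 22 → Tm = 64.9 + 41·(10 − 16.4)/22 = 53.0°C.
|ΔTm| = |60.4 − 53.0| = 7.4°C, > 4.6°C.

|ΔTm| = 7.4°C; the pair is not acceptable.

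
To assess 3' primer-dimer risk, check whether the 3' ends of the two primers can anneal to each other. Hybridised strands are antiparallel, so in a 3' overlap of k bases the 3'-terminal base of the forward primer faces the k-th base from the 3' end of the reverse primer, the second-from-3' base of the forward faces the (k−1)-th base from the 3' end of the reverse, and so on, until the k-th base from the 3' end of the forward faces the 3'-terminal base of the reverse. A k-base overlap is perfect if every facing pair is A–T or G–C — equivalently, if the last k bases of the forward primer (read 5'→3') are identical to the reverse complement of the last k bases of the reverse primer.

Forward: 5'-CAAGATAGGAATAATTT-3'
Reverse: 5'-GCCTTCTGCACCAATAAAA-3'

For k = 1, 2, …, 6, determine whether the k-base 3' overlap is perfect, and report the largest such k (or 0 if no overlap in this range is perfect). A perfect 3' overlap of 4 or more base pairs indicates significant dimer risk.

Last 6 bases (5'→3') — forward …TAATTT, reverse …ATAAAA.
Reverse complement of the reverse primer's last 6 bases: TTTTAT; its first k bases are the reverse complement of the reverse primer's last k bases, so a perfect k-base overlap needs the forward primer's last k bases to equal them.
Comparing (forward last k vs required): k=1: T vs T ✓; k=2: TT vs TT ✓; k=3: TTT vs TTT ✓; k=4: ATTT vs TTTT ✗; k=5: AATTT vs TTTTA ✗; k=6: TAATTT vs TTTTAT ✗.
Perfect overlaps at k = 1, 2, 3; the largest is 3.

Longest perfect overlap: 3 complementary base pairs; below the dimer-risk threshold (threshold 4).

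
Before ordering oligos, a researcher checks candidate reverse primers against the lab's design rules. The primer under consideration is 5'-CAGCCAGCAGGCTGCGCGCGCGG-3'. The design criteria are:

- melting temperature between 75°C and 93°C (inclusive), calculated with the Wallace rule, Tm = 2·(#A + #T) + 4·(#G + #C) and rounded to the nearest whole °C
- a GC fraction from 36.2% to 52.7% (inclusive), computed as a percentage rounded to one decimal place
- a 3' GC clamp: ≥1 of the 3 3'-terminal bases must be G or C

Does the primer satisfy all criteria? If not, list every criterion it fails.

Base counts: A=3, T=1, G=10, C=9 (length 23).
Tm: Tm = 2·4 + 4·19 = 84°C ✓
GC content: GC 19/23 = 82.6%, outside 36.2–52.7% ✗
GC clamp: 3' end CGG has 3 G/C ✓

Fails: GC content.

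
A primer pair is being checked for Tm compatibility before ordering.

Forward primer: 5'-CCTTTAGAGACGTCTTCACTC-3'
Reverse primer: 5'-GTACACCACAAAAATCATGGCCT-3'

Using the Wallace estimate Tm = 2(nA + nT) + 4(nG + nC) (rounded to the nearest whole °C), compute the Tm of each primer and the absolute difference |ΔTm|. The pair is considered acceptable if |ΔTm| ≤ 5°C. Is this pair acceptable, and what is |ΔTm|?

|ΔTm| = 4°C; the pair is acceptable.

Forward: A=4 T=7 G=3 C=7 → Tm = 2·11 + 4·10 = 62°C.
Reverse: A=9 T=4 G=3 C=7 → Tm = 2·13 + 4·10 = 66°C.
|ΔTm| = |62 − 66| = 4°C, ≤ 5°C.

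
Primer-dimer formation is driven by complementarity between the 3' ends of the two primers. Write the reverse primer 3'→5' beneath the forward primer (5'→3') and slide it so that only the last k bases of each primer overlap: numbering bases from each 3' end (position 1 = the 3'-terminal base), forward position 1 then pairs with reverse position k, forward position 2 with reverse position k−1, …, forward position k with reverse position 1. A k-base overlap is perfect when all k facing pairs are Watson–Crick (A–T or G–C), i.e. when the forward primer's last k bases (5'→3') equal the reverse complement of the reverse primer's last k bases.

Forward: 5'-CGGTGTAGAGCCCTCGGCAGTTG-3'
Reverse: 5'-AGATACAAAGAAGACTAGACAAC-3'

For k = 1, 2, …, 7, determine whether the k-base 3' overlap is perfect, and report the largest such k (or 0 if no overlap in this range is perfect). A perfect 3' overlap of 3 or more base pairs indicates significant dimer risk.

Longest perfect overlap: 4 complementary base pairs; significant dimer risk (threshold 3).

Last 7 bases (5'→3') — forward …GCAGTTG, reverse …AGACAAC.
Reverse complement of the reverse primer's last 7 bases: GTTGTCT; its first k bases are the reverse complement of the reverse primer's last k bases, so a perfect k-base overlap needs the forward primer's last k bases to equal them.
Comparing (forward last k vs required): k=1: G vs G ✓; k=2: TG vs GT ✗; k=3: TTG vs GTT ✗; k=4: GTTG vs GTTG ✓; k=5: AGTTG vs GTTGT ✗; k=6: CAGTTG vs GTTGTC ✗; k=7: GCAGTTG vs GTTGTCT ✗.
Perfect overlaps at k = 1, 4; the largest is 4.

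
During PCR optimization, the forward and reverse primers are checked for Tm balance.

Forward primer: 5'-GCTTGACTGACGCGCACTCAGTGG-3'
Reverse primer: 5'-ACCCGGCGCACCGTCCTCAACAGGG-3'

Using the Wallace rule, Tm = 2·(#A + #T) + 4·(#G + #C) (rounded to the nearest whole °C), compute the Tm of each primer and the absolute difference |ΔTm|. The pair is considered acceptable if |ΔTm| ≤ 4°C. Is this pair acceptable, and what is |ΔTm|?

Forward: A=4 T=5 G=8 C=7 → Tm = 2·9 + 4·15 = 78°C.
Reverse: A=5 T=2 G=7 C=11 → Tm = 2·7 + 4·18 = 86°C.
|ΔTm| = |78 − 86| = 8°C, > 4°C.

|ΔTm| = 8°C; the pair is not acceptable.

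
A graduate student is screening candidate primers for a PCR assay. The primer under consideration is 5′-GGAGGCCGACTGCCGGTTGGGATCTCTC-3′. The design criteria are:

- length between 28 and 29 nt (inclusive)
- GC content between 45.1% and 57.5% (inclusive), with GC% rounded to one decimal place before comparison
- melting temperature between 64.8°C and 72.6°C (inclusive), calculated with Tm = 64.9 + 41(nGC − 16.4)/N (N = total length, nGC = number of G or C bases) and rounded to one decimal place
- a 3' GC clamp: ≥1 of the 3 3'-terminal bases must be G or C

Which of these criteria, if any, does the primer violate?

Base counts: A=3, T=6, G=11, C=8 (length 28).
length: length 28 ✓
GC content: GC 19/28 = 67.9%, outside 45.1–57.5% ✗
Tm: Tm = 64.9 + 41·(19 − 16.4)/28 = 68.7°C ✓
GC clamp: 3' end CTC has 2 G/C ✓

Fails: GC content.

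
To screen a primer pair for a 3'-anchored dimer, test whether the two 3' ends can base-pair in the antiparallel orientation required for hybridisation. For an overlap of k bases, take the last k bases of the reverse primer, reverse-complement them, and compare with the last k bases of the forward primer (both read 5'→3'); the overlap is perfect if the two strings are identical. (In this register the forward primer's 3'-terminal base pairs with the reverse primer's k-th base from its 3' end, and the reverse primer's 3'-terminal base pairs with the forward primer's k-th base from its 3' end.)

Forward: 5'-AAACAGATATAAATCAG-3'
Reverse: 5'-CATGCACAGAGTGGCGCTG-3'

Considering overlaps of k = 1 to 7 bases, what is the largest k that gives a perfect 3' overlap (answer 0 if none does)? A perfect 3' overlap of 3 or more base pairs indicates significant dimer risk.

Longest perfect overlap: 3 complementary base pairs; significant dimer risk (threshold 3).

Last 7 bases (5'→3') — forward …AAATCAG, reverse …GGCGCTG.
Reverse complement of the reverse primer's last 7 bases: CAGCGCC; its first k bases are the reverse complement of the reverse primer's last k bases, so a perfect k-base overlap needs the forward primer's last k bases to equal them.
Comparing (forward last k vs required): k=1: G vs C ✗; k=2: AG vs CA ✗; k=3: CAG vs CAG ✓; k=4: TCAG vs CAGC ✗; k=5: ATCAG vs CAGCG ✗; k=6: AATCAG vs CAGCGC ✗; k=7: AAATCAG vs CAGCGCC ✗.
Only k = 3 is perfect, so the longest perfect 3' overlap is 3.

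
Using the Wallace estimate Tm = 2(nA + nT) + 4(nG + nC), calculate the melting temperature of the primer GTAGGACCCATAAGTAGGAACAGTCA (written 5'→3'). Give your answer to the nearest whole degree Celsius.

Base counts: A=10, T=4, G=7, C=5 (length 26).
Tm = 2·(10+4) + 4·(7+5) = 2·14 + 4·12 = 28 + 48 = 76°C.

76°C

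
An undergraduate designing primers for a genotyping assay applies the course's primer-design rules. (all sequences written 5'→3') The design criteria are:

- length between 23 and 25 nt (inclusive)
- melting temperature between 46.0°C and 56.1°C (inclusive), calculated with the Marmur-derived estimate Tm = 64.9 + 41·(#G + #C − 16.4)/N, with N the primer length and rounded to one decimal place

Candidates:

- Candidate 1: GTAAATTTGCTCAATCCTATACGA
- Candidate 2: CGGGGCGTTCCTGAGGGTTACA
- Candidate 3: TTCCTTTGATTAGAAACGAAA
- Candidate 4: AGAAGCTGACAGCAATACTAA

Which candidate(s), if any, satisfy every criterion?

Candidate 1 only.

Candidate 1 (24 nt, A=8 T=8 G=3 C=5): length 24 ✓; Tm = 64.9 + 41·(8 − 16.4)/24 = 50.6°C ✓ — passes.
Candidate 2 (22 nt, A=3 T=5 G=9 C=5): length 22, outside 23–25 ✗; Tm = 64.9 + 41·(14 − 16.4)/22 = 60.4°C, outside 46.0–56.1°C ✗ — fails.
Candidate 3 (21 nt, A=8 T=7 G=3 C=3): length 21, outside 23–25 ✗; Tm = 64.9 + 41·(6 − 16.4)/21 = 44.6°C, outside 46.0–56.1°C ✗ — fails.
Candidate 4 (21 nt, A=10 T=3 G=4 C=4): length 21, outside 23–25 ✗; Tm = 64.9 + 41·(8 − 16.4)/21 = 48.5°C ✓ — fails.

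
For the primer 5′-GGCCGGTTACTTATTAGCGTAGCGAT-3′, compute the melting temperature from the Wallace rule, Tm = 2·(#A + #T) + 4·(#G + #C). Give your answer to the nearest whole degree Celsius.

Base counts: A=5, T=8, G=8, C=5 (length 26).
Tm = 2·(5+8) + 4·(8+5) = 2·13 + 4·13 = 26 + 52 = 78°C.

78°C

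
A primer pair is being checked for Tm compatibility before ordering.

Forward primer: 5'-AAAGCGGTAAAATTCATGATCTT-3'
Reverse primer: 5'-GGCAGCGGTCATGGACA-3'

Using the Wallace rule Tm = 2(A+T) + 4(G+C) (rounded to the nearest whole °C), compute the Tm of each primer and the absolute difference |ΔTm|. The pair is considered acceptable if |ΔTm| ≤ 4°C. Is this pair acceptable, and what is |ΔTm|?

|ΔTm| = 4°C; the pair is acceptable.

Forward: A=9 T=7 G=4 C=3 → Tm = 2·16 + 4·7 = 60°C.
Reverse: A=4 T=2 G=7 C=4 → Tm = 2·6 + 4·11 = 56°C.
|ΔTm| = |60 − 56| = 4°C, ≤ 4°C.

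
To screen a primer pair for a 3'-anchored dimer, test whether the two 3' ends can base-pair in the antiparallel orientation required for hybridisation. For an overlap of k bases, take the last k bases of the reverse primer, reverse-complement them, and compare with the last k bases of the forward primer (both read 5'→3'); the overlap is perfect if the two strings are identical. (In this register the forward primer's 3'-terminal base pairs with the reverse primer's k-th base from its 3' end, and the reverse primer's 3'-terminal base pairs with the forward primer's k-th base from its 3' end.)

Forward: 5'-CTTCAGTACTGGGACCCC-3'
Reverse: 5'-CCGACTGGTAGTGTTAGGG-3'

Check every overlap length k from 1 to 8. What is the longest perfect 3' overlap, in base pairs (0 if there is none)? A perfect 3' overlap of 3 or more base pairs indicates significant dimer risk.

Longest perfect overlap: 3 complementary base pairs; significant dimer risk (threshold 3).

Last 8 bases (5'→3') — forward …GGGACCCC, reverse …TGTTAGGG.
Reverse complement of the reverse primer's last 8 bases: CCCTAACA; its first k bases are the reverse complement of the reverse primer's last k bases, so a perfect k-base overlap needs the forward primer's last k bases to equal them.
Comparing (forward last k vs required): k=1: C vs C ✓; k=2: CC vs CC ✓; k=3: CCC vs CCC ✓; k=4: CCCC vs CCCT ✗; k=5: ACCCC vs CCCTA ✗; k=6: GACCCC vs CCCTAA ✗; k=7: GGACCCC vs CCCTAAC ✗; k=8: GGGACCCC vs CCCTAACA ✗.
Perfect overlaps at k = 1, 2, 3; the largest is 3.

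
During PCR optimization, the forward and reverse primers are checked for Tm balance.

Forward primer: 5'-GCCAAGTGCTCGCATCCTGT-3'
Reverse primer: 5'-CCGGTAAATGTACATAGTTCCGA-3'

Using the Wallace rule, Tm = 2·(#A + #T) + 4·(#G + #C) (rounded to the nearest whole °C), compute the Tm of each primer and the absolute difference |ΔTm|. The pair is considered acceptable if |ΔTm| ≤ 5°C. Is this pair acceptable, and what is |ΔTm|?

Forward: A=3 T=5 G=5 C=7 → Tm = 2·8 + 4·12 = 64°C.
Reverse: A=7 T=6 G=5 C=5 → Tm = 2·13 + 4·10 = 66°C.
|ΔTm| = |64 − 66| = 2°C, ≤ 5°C.

|ΔTm| = 2°C; the pair is acceptable.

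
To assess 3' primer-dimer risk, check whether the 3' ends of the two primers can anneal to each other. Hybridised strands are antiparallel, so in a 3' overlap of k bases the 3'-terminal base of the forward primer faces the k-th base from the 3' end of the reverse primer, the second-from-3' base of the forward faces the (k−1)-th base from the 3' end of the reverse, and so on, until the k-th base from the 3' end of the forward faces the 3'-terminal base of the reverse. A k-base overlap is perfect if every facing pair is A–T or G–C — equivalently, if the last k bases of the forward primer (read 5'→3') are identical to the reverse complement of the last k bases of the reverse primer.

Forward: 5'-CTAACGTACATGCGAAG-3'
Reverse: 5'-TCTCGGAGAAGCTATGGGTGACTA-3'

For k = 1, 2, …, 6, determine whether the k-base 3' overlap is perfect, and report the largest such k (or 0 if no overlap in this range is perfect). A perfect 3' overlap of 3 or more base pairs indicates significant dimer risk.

Longest perfect overlap: 0 complementary base pairs; below the dimer-risk threshold (threshold 3).

Last 6 bases (5'→3') — forward …GCGAAG, reverse …TGACTA.
Reverse complement of the reverse primer's last 6 bases: TAGTCA; its first k bases are the reverse complement of the reverse primer's last k bases, so a perfect k-base overlap needs the forward primer's last k bases to equal them.
Comparing (forward last k vs required): k=1: G vs T ✗; k=2: AG vs TA ✗; k=3: AAG vs TAG ✗; k=4: GAAG vs TAGT ✗; k=5: CGAAG vs TAGTC ✗; k=6: GCGAAG vs TAGTCA ✗.
No overlap length from 1 to 6 is perfect, so the longest perfect 3' overlap is 0.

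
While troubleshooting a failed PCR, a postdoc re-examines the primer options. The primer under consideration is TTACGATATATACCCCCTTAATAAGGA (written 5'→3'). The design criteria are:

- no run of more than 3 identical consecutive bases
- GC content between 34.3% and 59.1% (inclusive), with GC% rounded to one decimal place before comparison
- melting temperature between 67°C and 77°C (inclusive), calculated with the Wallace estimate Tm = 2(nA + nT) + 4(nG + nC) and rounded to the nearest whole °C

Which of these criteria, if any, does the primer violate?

Fails: homopolymer run, GC content.

Base counts: A=10, T=8, G=3, C=6 (length 27).
homopolymer run: longest run = 5, exceeds 3 ✗
GC content: GC 9/27 = 33.3%, outside 34.3–59.1% ✗
Tm: Tm = 2·18 + 4·9 = 72°C ✓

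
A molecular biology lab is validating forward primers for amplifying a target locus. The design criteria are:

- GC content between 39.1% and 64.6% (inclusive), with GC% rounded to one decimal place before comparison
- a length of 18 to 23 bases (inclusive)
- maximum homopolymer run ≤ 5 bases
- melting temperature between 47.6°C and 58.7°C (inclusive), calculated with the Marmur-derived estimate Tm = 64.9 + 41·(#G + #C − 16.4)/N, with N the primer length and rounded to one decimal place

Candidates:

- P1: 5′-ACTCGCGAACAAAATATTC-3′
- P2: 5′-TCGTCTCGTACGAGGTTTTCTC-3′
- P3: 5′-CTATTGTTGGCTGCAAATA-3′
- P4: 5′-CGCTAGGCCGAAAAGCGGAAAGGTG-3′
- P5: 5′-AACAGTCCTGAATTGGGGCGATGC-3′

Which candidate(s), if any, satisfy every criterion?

P1 (19 nt, A=8 T=4 G=2 C=5): GC 7/19 = 36.8%, outside 39.1–64.6% ✗; length 19 ✓; longest run = 4 ✓; Tm = 64.9 + 41·(7 − 16.4)/19 = 44.6°C, outside 47.6–58.7°C ✗ — fails.
P2 (22 nt, A=2 T=9 G=5 C=6): GC 11/22 = 50.0% ✓; length 22 ✓; longest run = 4 ✓; Tm = 64.9 + 41·(11 − 16.4)/22 = 54.8°C ✓ — passes.
P3 (19 nt, A=5 T=7 G=4 C=3): GC 7/19 = 36.8%, outside 39.1–64.6% ✗; length 19 ✓; longest run = 3 ✓; Tm = 64.9 + 41·(7 − 16.4)/19 = 44.6°C, outside 47.6–58.7°C ✗ — fails.
P4 (25 nt, A=8 T=2 G=10 C=5): GC 15/25 = 60.0% ✓; length 25, outside 18–23 ✗; longest run = 4 ✓; Tm = 64.9 + 41·(15 − 16.4)/25 = 62.6°C, outside 47.6–58.7°C ✗ — fails.
P5 (24 nt, A=6 T=5 G=8 C=5): GC 13/24 = 54.2% ✓; length 24, outside 18–23 ✗; longest run = 4 ✓; Tm = 64.9 + 41·(13 − 16.4)/24 = 59.1°C, outside 47.6–58.7°C ✗ — fails.

P2 only.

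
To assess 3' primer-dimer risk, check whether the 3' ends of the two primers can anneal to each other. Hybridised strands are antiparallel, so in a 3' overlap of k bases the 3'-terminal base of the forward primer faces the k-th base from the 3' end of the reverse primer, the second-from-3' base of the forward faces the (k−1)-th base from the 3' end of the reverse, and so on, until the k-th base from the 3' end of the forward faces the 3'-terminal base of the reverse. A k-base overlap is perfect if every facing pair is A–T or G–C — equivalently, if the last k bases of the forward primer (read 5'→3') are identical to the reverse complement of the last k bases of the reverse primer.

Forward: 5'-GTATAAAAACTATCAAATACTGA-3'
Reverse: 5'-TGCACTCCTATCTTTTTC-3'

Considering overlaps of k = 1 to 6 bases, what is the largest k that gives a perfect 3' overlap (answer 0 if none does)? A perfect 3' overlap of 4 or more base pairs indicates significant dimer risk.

Last 6 bases (5'→3') — forward …TACTGA, reverse …TTTTTC.
Reverse complement of the reverse primer's last 6 bases: GAAAAA; its first k bases are the reverse complement of the reverse primer's last k bases, so a perfect k-base overlap needs the forward primer's last k bases to equal them.
Comparing (forward last k vs required): k=1: A vs G ✗; k=2: GA vs GA ✓; k=3: TGA vs GAA ✗; k=4: CTGA vs GAAA ✗; k=5: ACTGA vs GAAAA ✗; k=6: TACTGA vs GAAAAA ✗.
Only k = 2 is perfect, so the longest perfect 3' overlap is 2.

Longest perfect overlap: 2 complementary base pairs; below the dimer-risk threshold (threshold 4).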